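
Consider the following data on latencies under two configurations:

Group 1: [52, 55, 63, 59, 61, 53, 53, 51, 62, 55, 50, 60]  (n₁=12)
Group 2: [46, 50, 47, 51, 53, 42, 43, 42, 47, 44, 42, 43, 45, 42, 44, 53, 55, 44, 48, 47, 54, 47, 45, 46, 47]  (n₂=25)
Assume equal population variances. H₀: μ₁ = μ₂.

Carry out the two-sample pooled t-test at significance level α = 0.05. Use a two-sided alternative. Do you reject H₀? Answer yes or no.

reject H₀: yes

x̄₁=56.167, s₁=4.589, n₁=12
x̄₂=46.680, s₂=3.966, n₂=25
s_p² = [11·4.589² + 24·3.966²]/35 = 17.4030
SE = √(s_p²·(1/12+1/25)) = 1.4651
t = (56.167−46.680)/1.4651 = 6.4753
df = 35
p-value (two-sided) = 0.00000
At α=0.05: p < α → reject H₀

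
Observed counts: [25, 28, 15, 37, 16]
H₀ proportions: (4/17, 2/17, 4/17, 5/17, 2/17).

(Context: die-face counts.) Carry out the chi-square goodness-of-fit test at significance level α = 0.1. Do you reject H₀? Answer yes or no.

reject H₀: yes

n = 121; E_i = n·p_i = [28.47, 14.24, 28.47, 35.59, 14.24]
χ² = (25−28.47)²/28.47 + (28−14.24)²/14.24 + (15−28.47)²/28.47 + (37−35.59)²/35.59 + (16−14.24)²/14.24 = 20.3810
df = 4
p-value (upper-tail) = 0.00042
At α=0.1: p < α → reject H₀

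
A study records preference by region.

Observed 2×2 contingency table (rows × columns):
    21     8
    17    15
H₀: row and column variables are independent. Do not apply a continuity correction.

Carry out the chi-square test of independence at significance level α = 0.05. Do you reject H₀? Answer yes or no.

reject H₀: no

Row totals [29, 32], col totals [38, 23], n=61
χ² = (21−18.07)²/18.07 + (8−10.93)²/10.93 + (17−19.93)²/19.93 + (15−12.07)²/12.07 = 2.4098
df = 1
p-value (upper-tail) = 0.12058
At α=0.05: p ≥ α → fail to reject H₀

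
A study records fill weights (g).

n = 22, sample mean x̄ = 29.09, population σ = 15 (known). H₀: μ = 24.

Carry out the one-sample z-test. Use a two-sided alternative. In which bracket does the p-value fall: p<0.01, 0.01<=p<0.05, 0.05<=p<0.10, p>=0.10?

SE = σ/√n = 15/√22 = 3.1980
z = (x̄−μ₀)/SE = (29.09−24)/3.1980 = 1.5916
p-value (two-sided) = 0.11147
→ bracket: p>=0.10

p-value bracket: p>=0.10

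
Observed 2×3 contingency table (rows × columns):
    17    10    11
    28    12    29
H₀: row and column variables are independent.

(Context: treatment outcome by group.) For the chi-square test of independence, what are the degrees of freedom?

df = (r−1)(c−1) = (2−1)·(3−1) = 2

degrees of freedom = 2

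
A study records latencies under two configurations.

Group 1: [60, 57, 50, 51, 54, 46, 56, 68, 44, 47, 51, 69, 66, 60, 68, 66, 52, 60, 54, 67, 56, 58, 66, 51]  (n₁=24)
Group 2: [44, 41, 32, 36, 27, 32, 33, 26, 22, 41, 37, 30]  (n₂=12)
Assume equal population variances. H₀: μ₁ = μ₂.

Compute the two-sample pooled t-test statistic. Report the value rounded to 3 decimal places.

x̄₁=57.375, s₁=7.649, n₁=24
x̄₂=33.417, s₂=6.667, n₂=12
s_p² = [23·7.649² + 11·6.667²]/34 = 53.9571
SE = √(s_p²·(1/24+1/12)) = 2.5970
t = (57.375−33.417)/2.5970 = 9.2252
df = 34

test statistic = 9.225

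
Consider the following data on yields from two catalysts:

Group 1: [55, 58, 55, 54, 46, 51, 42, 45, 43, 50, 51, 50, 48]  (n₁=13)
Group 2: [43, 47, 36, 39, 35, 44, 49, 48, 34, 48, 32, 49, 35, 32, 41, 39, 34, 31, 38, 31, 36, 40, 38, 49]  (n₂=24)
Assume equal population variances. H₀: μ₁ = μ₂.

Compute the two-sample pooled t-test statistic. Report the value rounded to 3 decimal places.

test statistic = 5.166

x̄₁=49.846, s₁=4.913, n₁=13
x̄₂=39.500, s₂=6.235, n₂=24
s_p² = [12·4.913² + 23·6.235²]/35 = 33.8198
SE = √(s_p²·(1/13+1/24)) = 2.0027
t = (49.846−39.500)/2.0027 = 5.1662
df = 35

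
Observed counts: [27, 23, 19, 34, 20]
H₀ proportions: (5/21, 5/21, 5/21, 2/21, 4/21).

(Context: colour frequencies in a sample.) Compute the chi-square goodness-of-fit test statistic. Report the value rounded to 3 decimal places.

test statistic = 48.039

n = 123; E_i = n·p_i = [29.29, 29.29, 29.29, 11.71, 23.43]
χ² = (27−29.29)²/29.29 + (23−29.29)²/29.29 + (19−29.29)²/29.29 + (34−11.71)²/11.71 + (20−23.43)²/23.43 = 48.0390
df = 4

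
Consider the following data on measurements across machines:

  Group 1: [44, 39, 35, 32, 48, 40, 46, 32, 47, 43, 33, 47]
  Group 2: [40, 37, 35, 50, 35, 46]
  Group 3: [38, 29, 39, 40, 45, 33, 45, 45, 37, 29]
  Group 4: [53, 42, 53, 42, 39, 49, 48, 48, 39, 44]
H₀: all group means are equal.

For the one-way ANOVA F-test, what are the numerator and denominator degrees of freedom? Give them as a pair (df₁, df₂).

degrees of freedom = [3, 34]

k = 4 groups, N = 38 total
df = (k−1, N−k) = (4−1, 38−4) = (3, 34)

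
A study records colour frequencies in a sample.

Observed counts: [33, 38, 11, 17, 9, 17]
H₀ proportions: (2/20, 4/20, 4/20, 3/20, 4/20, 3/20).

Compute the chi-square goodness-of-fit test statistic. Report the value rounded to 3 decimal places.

test statistic = 58.787

n = 125; E_i = n·p_i = [12.50, 25.00, 25.00, 18.75, 25.00, 18.75]
χ² = (33−12.50)²/12.50 + (38−25.00)²/25.00 + (11−25.00)²/25.00 + (17−18.75)²/18.75 + (9−25.00)²/25.00 + (17−18.75)²/18.75 = 58.7867
df = 5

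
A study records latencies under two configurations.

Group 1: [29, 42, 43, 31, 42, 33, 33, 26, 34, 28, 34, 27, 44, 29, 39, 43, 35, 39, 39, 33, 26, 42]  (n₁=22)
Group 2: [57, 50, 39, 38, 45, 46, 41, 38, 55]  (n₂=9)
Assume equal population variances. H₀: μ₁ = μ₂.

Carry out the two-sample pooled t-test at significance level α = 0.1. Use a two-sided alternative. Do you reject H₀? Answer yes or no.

x̄₁=35.045, s₁=6.098, n₁=22
x̄₂=45.444, s₂=7.230, n₂=9
s_p² = [21·6.098² + 8·7.230²]/29 = 41.3509
SE = √(s_p²·(1/22+1/9)) = 2.5444
t = (35.045−45.444)/2.5444 = -4.0870
df = 29
p-value (two-sided) = 0.00032
At α=0.1: p < α → reject H₀

reject H₀: yes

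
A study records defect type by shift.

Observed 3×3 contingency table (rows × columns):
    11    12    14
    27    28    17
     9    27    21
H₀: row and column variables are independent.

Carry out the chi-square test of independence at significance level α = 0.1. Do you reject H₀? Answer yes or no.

Row totals [37, 72, 57], col totals [47, 67, 52], n=166
χ² = (11−10.48)²/10.48 + (12−14.93)²/14.93 + (14−11.59)²/11.59 + (27−20.39)²/20.39 + (28−29.06)²/29.06 + (17−22.55)²/22.55 + (9−16.14)²/16.14 + (27−23.01)²/23.01 + (21−17.86)²/17.86 = 9.0609
df = 4
p-value (upper-tail) = 0.05959
At α=0.1: p < α → reject H₀

reject H₀: yes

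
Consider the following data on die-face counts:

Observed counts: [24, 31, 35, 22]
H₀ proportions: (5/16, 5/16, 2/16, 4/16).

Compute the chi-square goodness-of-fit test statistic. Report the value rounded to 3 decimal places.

n = 112; E_i = n·p_i = [35.00, 35.00, 14.00, 28.00]
χ² = (24−35.00)²/35.00 + (31−35.00)²/35.00 + (35−14.00)²/14.00 + (22−28.00)²/28.00 = 36.7000
df = 3

test statistic = 36.700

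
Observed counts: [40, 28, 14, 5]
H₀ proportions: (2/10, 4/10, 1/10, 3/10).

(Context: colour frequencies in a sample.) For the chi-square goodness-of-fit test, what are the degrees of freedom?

df = k − 1 = 4 − 1 = 3

degrees of freedom = 3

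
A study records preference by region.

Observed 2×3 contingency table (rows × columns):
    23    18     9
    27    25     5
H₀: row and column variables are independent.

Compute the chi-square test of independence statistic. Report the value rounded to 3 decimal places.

test statistic = 2.154

Row totals [50, 57], col totals [50, 43, 14], n=107
χ² = (23−23.36)²/23.36 + (18−20.09)²/20.09 + (9−6.54)²/6.54 + (27−26.64)²/26.64 + (25−22.91)²/22.91 + (5−7.46)²/7.46 = 2.1537
df = 2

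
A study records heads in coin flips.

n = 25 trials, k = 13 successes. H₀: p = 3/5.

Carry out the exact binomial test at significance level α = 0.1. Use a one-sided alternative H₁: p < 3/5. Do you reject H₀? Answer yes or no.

Exact binomial: n=25, k=13, p₀=3/5=0.6000
P(X≤13) from Σ C(n,i)·p₀^i·(1−p₀)^(n−i)
p-value (one-sided, H₁ less) = 0.26772
At α=0.1: p ≥ α → fail to reject H₀

reject H₀: no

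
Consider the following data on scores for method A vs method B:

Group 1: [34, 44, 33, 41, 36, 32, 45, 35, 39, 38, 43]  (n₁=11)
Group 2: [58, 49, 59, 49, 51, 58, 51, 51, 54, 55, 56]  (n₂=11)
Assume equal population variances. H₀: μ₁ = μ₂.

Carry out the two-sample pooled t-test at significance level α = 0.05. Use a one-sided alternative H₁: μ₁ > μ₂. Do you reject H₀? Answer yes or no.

x̄₁=38.182, s₁=4.579, n₁=11
x̄₂=53.727, s₂=3.717, n₂=11
s_p² = [10·4.579² + 10·3.717²]/20 = 17.3909
SE = √(s_p²·(1/11+1/11)) = 1.7782
t = (38.182−53.727)/1.7782 = -8.7423
df = 20
p-value (one-sided, H₁ greater) = 1.00000
At α=0.05: p ≥ α → fail to reject H₀

reject H₀: no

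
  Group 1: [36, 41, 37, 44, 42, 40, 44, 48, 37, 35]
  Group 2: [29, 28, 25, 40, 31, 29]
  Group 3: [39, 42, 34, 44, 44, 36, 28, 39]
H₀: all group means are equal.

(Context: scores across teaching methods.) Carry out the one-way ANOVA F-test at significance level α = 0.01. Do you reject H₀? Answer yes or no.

reject H₀: yes

Group means [40.40, 30.33, 38.25], grand mean 37.167
SSB = Σnᵢ(x̄ᵢ−x̄)² = 394.100; SSW = ΣΣ(x−x̄ᵢ)² = 499.233
MSB = 394.100/2 = 197.0500; MSW = 499.233/21 = 23.7730
F = MSB/MSW = 8.2888
df = (2, 21)
p-value (upper-tail) = 0.00222
At α=0.01: p < α → reject H₀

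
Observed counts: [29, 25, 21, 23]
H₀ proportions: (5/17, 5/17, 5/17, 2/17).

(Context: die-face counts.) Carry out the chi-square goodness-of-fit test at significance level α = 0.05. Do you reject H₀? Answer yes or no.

reject H₀: yes

n = 98; E_i = n·p_i = [28.82, 28.82, 28.82, 11.53]
χ² = (29−28.82)²/28.82 + (25−28.82)²/28.82 + (21−28.82)²/28.82 + (23−11.53)²/11.53 = 14.0439
df = 3
p-value (upper-tail) = 0.00285
At α=0.05: p < α → reject H₀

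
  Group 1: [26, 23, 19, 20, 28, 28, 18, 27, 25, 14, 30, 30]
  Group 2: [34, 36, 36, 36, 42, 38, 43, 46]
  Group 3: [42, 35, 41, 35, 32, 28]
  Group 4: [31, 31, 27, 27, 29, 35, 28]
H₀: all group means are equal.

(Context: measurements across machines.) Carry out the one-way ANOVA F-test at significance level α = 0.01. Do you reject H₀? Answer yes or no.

reject H₀: yes

Group means [24.00, 38.88, 35.50, 29.71], grand mean 30.909
SSB = Σnᵢ(x̄ᵢ−x̄)² = 1216.924; SSW = ΣΣ(x−x̄ᵢ)² = 613.804
MSB = 1216.924/3 = 405.6412; MSW = 613.804/29 = 21.1656
F = MSB/MSW = 19.1651
df = (3, 29)
p-value (upper-tail) = 0.00000
At α=0.01: p < α → reject H₀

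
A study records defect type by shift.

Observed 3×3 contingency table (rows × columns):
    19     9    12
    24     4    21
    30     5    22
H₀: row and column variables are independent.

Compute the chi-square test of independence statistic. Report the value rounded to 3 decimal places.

test statistic = 5.758

Row totals [40, 49, 57], col totals [73, 18, 55], n=146
χ² = (19−20.00)²/20.00 + (9−4.93)²/4.93 + (12−15.07)²/15.07 + (24−24.50)²/24.50 + (4−6.04)²/6.04 + (21−18.46)²/18.46 + (30−28.50)²/28.50 + (5−7.03)²/7.03 + (22−21.47)²/21.47 = 5.7578
df = 4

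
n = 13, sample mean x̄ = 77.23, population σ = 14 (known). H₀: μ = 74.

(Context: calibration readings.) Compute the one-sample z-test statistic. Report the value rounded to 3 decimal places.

test statistic = 0.832

SE = σ/√n = 14/√13 = 3.8829
z = (x̄−μ₀)/SE = (77.23−74)/3.8829 = 0.8319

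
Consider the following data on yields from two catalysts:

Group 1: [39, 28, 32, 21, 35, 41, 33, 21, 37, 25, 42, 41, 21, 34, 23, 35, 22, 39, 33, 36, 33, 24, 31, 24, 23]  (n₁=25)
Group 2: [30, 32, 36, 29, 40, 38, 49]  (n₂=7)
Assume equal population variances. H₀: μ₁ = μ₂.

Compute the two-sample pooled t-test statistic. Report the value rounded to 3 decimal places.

test statistic = -1.771

x̄₁=30.920, s₁=7.118, n₁=25
x̄₂=36.286, s₂=6.945, n₂=7
s_p² = [24·7.118² + 6·6.945²]/30 = 50.1756
SE = √(s_p²·(1/25+1/7)) = 3.0290
t = (30.920−36.286)/3.0290 = -1.7714
df = 30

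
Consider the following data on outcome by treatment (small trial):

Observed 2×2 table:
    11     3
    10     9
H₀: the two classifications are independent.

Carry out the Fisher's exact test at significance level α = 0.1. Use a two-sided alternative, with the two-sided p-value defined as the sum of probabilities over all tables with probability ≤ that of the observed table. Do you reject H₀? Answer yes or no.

Margins: r₁=14, r₂=19, c₁=21, c₂=12, n=33
p_obs = C(14,11)·C(19,10)/C(33,21); sum pmf over tables with pmf ≤ p_obs
p-value (two-sided) = 0.16036
At α=0.1: p ≥ α → fail to reject H₀

reject H₀: no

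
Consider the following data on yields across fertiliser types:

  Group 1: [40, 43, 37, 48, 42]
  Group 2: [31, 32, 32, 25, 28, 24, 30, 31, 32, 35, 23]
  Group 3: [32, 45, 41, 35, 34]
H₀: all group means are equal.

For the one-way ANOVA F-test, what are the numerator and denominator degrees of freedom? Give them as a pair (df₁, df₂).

k = 3 groups, N = 21 total
df = (k−1, N−k) = (3−1, 21−3) = (2, 18)

degrees of freedom = [2, 18]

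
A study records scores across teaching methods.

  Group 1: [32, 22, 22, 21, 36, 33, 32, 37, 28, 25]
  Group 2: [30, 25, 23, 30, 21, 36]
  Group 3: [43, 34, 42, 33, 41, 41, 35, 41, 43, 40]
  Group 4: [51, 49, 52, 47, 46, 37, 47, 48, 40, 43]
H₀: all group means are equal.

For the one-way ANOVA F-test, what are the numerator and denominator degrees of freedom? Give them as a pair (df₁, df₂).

k = 4 groups, N = 36 total
df = (k−1, N−k) = (4−1, 36−4) = (3, 32)

degrees of freedom = [3, 32]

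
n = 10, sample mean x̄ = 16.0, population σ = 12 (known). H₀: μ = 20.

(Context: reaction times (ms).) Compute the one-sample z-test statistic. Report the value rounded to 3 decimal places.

test statistic = -1.054

SE = σ/√n = 12/√10 = 3.7947
z = (x̄−μ₀)/SE = (16.0−20)/3.7947 = -1.0541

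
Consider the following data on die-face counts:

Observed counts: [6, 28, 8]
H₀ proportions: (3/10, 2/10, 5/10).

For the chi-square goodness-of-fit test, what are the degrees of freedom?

df = k − 1 = 3 − 1 = 2

degrees of freedom = 2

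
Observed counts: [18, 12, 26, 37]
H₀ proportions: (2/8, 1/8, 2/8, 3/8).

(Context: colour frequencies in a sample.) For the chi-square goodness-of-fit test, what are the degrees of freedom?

degrees of freedom = 3

df = k − 1 = 4 − 1 = 3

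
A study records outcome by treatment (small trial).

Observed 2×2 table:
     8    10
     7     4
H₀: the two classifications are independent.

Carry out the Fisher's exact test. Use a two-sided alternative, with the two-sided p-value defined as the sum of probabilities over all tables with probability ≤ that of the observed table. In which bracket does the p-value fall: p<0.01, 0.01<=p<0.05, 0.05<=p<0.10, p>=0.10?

p-value bracket: p>=0.10

Margins: r₁=18, r₂=11, c₁=15, c₂=14, n=29
p_obs = C(18,8)·C(11,7)/C(29,15); sum pmf over tables with pmf ≤ p_obs
p-value (two-sided) = 0.44973
→ bracket: p>=0.10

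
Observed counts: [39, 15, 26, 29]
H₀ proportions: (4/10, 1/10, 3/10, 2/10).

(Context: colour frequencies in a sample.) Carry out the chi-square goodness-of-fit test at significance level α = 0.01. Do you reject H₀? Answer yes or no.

n = 109; E_i = n·p_i = [43.60, 10.90, 32.70, 21.80]
χ² = (39−43.60)²/43.60 + (15−10.90)²/10.90 + (26−32.70)²/32.70 + (29−21.80)²/21.80 = 5.7783
df = 3
p-value (upper-tail) = 0.12291
At α=0.01: p ≥ α → fail to reject H₀

reject H₀: no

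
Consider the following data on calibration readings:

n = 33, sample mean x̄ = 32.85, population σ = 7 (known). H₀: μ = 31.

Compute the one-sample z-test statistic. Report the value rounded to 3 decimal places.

test statistic = 1.518

SE = σ/√n = 7/√33 = 1.2185
z = (x̄−μ₀)/SE = (32.85−31)/1.2185 = 1.5182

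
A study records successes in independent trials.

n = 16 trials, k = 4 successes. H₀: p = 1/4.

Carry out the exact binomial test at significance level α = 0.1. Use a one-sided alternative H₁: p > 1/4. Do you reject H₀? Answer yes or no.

Exact binomial: n=16, k=4, p₀=1/4=0.2500
P(X≥4) from Σ C(n,i)·p₀^i·(1−p₀)^(n−i)
p-value (one-sided, H₁ greater) = 0.59501
At α=0.1: p ≥ α → fail to reject H₀

reject H₀: no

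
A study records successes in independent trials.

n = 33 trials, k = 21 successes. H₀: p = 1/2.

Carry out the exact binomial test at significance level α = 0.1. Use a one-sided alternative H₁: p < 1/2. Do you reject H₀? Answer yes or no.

Exact binomial: n=33, k=21, p₀=1/2=0.5000
P(X≤21) from Σ C(n,i)·p₀^i·(1−p₀)^(n−i)
p-value (one-sided, H₁ less) = 0.95993
At α=0.1: p ≥ α → fail to reject H₀

reject H₀: no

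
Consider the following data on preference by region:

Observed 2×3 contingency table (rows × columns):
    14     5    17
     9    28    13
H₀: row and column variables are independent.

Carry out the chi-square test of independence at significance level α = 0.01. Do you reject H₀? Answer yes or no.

reject H₀: yes

Row totals [36, 50], col totals [23, 33, 30], n=86
χ² = (14−9.63)²/9.63 + (5−13.81)²/13.81 + (17−12.56)²/12.56 + (9−13.37)²/13.37 + (28−19.19)²/19.19 + (13−17.44)²/17.44 = 15.7900
df = 2
p-value (upper-tail) = 0.00037
At α=0.01: p < α → reject H₀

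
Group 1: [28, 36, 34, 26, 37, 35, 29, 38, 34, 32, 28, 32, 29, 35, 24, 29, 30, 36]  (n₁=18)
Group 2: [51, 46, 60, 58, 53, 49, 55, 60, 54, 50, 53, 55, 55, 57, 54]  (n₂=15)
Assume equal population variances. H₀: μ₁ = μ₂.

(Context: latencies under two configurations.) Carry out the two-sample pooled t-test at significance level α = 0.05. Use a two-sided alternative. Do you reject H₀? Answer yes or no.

x̄₁=31.778, s₁=4.066, n₁=18
x̄₂=54.000, s₂=3.928, n₂=15
s_p² = [17·4.066² + 14·3.928²]/31 = 16.0358
SE = √(s_p²·(1/18+1/15)) = 1.4000
t = (31.778−54.000)/1.4000 = -15.8733
df = 31
p-value (two-sided) = 0.00000
At α=0.05: p < α → reject H₀

reject H₀: yes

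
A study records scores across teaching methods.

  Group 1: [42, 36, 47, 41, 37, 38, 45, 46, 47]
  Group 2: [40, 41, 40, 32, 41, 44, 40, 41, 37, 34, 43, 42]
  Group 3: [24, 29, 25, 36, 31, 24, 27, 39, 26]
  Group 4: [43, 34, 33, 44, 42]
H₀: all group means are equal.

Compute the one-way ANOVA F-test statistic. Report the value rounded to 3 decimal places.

Group means [42.11, 39.58, 29.00, 39.20], grand mean 37.457
SSB = Σnᵢ(x̄ᵢ−x̄)² = 908.080; SSW = ΣΣ(x−x̄ᵢ)² = 634.606
MSB = 908.080/3 = 302.6934; MSW = 634.606/31 = 20.4711
F = MSB/MSW = 14.7863
df = (3, 31)

test statistic = 14.786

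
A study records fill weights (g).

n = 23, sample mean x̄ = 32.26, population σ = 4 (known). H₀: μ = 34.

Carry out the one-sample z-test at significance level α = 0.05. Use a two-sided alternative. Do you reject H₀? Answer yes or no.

SE = σ/√n = 4/√23 = 0.8341
z = (x̄−μ₀)/SE = (32.26−34)/0.8341 = -2.0862
p-value (two-sided) = 0.03696
At α=0.05: p < α → reject H₀

reject H₀: yes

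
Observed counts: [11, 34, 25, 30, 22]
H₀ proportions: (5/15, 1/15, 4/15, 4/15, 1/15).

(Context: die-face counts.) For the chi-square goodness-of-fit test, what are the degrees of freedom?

df = k − 1 = 5 − 1 = 4

degrees of freedom = 4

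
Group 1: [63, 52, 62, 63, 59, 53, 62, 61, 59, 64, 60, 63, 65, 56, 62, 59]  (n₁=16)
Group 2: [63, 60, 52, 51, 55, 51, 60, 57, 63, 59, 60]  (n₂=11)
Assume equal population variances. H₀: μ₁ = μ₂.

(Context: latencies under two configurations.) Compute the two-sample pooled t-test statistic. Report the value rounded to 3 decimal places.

test statistic = 1.770

x̄₁=60.188, s₁=3.763, n₁=16
x̄₂=57.364, s₂=4.501, n₂=11
s_p² = [15·3.763² + 10·4.501²]/25 = 16.5993
SE = √(s_p²·(1/16+1/11)) = 1.5958
t = (60.188−57.364)/1.5958 = 1.7696
df = 25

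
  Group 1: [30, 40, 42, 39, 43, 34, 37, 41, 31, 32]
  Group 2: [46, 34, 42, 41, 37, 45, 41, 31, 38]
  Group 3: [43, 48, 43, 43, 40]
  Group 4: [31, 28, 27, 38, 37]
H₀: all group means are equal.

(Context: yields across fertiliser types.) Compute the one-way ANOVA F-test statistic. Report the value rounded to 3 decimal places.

test statistic = 5.331

Group means [36.90, 39.44, 43.40, 32.20], grand mean 38.000
SSB = Σnᵢ(x̄ᵢ−x̄)² = 344.878; SSW = ΣΣ(x−x̄ᵢ)² = 539.122
MSB = 344.878/3 = 114.9593; MSW = 539.122/25 = 21.5649
F = MSB/MSW = 5.3309
df = (3, 25)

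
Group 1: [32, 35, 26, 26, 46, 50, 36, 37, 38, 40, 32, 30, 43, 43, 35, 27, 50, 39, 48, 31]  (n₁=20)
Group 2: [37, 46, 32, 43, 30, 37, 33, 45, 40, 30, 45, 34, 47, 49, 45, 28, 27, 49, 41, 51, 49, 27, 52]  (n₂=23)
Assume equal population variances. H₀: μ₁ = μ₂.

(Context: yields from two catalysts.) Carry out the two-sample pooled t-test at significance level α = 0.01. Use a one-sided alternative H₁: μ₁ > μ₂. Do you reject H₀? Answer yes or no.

x̄₁=37.200, s₁=7.647, n₁=20
x̄₂=39.870, s₂=8.330, n₂=23
s_p² = [19·7.647² + 22·8.330²]/41 = 64.3368
SE = √(s_p²·(1/20+1/23)) = 2.4524
t = (37.200−39.870)/2.4524 = -1.0886
df = 41
p-value (one-sided, H₁ greater) = 0.85865
At α=0.01: p ≥ α → fail to reject H₀

reject H₀: no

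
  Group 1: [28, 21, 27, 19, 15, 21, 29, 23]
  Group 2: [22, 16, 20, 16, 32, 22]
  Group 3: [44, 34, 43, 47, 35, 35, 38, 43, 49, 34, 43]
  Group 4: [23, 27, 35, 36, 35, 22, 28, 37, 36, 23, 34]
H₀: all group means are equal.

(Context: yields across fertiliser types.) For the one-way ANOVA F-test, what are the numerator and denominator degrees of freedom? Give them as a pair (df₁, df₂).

degrees of freedom = [3, 32]

k = 4 groups, N = 36 total
df = (k−1, N−k) = (4−1, 36−4) = (3, 32)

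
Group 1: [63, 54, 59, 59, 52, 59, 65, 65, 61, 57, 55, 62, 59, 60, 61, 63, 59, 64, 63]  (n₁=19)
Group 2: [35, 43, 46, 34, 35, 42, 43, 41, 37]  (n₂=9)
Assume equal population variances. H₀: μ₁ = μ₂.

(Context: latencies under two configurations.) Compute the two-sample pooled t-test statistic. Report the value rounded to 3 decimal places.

x̄₁=60.000, s₁=3.636, n₁=19
x̄₂=39.556, s₂=4.362, n₂=9
s_p² = [18·3.636² + 8·4.362²]/26 = 15.0085
SE = √(s_p²·(1/19+1/9)) = 1.5677
t = (60.000−39.556)/1.5677 = 13.0414
df = 26

test statistic = 13.041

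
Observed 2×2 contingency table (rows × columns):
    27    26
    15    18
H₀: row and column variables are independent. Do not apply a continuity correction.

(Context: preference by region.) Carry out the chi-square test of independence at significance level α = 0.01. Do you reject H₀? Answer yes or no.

reject H₀: no

Row totals [53, 33], col totals [42, 44], n=86
χ² = (27−25.88)²/25.88 + (26−27.12)²/27.12 + (15−16.12)²/16.12 + (18−16.88)²/16.88 = 0.2452
df = 1
p-value (upper-tail) = 0.62046
At α=0.01: p ≥ α → fail to reject H₀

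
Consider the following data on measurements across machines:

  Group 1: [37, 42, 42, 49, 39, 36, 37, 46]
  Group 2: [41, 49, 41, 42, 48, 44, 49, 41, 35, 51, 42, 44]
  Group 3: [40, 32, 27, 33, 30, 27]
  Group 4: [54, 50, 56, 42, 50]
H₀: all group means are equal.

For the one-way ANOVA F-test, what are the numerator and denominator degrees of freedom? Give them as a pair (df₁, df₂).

degrees of freedom = [3, 27]

k = 4 groups, N = 31 total
df = (k−1, N−k) = (4−1, 31−4) = (3, 27)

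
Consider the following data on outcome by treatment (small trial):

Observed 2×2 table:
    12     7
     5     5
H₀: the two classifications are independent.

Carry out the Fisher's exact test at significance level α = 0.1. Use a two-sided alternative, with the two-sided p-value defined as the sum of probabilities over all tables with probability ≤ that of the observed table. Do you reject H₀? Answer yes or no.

reject H₀: no

Margins: r₁=19, r₂=10, c₁=17, c₂=12, n=29
p_obs = C(19,12)·C(10,5)/C(29,17); sum pmf over tables with pmf ≤ p_obs
p-value (two-sided) = 0.69415
At α=0.1: p ≥ α → fail to reject H₀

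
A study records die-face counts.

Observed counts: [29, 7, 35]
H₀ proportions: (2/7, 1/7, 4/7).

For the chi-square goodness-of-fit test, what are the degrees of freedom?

df = k − 1 = 3 − 1 = 2

degrees of freedom = 2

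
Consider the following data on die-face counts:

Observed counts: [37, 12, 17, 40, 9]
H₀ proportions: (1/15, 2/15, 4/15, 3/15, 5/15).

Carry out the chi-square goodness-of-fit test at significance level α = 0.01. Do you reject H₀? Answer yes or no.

n = 115; E_i = n·p_i = [7.67, 15.33, 30.67, 23.00, 38.33]
χ² = (37−7.67)²/7.67 + (12−15.33)²/15.33 + (17−30.67)²/30.67 + (40−23.00)²/23.00 + (9−38.33)²/38.33 = 154.0587
df = 4
p-value (upper-tail) = 0.00000
At α=0.01: p < α → reject H₀

reject H₀: yes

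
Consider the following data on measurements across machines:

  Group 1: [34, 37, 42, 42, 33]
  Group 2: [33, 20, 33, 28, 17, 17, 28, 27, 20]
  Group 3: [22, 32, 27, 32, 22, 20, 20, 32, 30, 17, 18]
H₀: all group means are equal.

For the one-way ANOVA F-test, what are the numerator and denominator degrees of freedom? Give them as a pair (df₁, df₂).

degrees of freedom = [2, 22]

k = 3 groups, N = 25 total
df = (k−1, N−k) = (3−1, 25−3) = (2, 22)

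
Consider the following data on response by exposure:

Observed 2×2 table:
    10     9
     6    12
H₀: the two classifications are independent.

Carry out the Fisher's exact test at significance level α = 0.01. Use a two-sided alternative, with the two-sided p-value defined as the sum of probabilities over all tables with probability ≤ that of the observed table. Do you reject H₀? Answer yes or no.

Margins: r₁=19, r₂=18, c₁=16, c₂=21, n=37
p_obs = C(19,10)·C(18,6)/C(37,16); sum pmf over tables with pmf ≤ p_obs
p-value (two-sided) = 0.32454
At α=0.01: p ≥ α → fail to reject H₀

reject H₀: no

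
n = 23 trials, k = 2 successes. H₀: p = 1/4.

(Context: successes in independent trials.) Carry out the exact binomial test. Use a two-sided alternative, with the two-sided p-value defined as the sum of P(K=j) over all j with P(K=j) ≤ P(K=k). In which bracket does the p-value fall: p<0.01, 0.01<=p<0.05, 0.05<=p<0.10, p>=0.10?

Exact binomial: n=23, k=2, p₀=1/4=0.2500
P(X=j) = C(n,j)·p₀^j·(1−p₀)^(n−j); p = Σ P(X=j) over j with P(X=j) ≤ P(X=2)
p-value (two-sided) = 0.08998
→ bracket: 0.05<=p<0.10

p-value bracket: 0.05<=p<0.10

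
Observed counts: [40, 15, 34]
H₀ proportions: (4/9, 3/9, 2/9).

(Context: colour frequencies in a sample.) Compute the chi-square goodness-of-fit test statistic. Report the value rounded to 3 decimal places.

n = 89; E_i = n·p_i = [39.56, 29.67, 19.78]
χ² = (40−39.56)²/39.56 + (15−29.67)²/29.67 + (34−19.78)²/19.78 = 17.4831
df = 2

test statistic = 17.483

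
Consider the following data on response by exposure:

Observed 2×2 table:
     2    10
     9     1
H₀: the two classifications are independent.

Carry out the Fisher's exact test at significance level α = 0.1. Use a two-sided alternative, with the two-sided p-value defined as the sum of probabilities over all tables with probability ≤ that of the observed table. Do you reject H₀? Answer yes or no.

Margins: r₁=12, r₂=10, c₁=11, c₂=11, n=22
p_obs = C(12,2)·C(10,9)/C(22,11); sum pmf over tables with pmf ≤ p_obs
p-value (two-sided) = 0.00191
At α=0.1: p < α → reject H₀

reject H₀: yes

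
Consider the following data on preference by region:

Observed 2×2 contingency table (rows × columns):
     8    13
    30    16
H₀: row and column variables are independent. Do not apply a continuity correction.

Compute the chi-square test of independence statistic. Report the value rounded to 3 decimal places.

Row totals [21, 46], col totals [38, 29], n=67
χ² = (8−11.91)²/11.91 + (13−9.09)²/9.09 + (30−26.09)²/26.09 + (16−19.91)²/19.91 = 4.3203
df = 1

test statistic = 4.320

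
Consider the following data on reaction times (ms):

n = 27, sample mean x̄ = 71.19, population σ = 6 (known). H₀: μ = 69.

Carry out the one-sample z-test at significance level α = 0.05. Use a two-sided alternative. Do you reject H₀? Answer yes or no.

SE = σ/√n = 6/√27 = 1.1547
z = (x̄−μ₀)/SE = (71.19−69)/1.1547 = 1.8966
p-value (two-sided) = 0.05788
At α=0.05: p ≥ α → fail to reject H₀

reject H₀: no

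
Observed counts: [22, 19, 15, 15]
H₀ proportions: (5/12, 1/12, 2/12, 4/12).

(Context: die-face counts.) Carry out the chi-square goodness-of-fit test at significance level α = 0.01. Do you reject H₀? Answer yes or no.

reject H₀: yes

n = 71; E_i = n·p_i = [29.58, 5.92, 11.83, 23.67]
χ² = (22−29.58)²/29.58 + (19−5.92)²/5.92 + (15−11.83)²/11.83 + (15−23.67)²/23.67 = 34.8958
df = 3
p-value (upper-tail) = 0.00000
At α=0.01: p < α → reject H₀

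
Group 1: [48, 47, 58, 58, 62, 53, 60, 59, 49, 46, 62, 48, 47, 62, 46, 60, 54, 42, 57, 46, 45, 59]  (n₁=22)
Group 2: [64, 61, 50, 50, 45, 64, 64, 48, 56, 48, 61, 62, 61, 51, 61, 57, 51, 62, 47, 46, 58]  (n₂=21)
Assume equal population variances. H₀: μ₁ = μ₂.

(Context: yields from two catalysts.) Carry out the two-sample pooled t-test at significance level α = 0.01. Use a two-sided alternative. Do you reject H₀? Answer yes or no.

x̄₁=53.091, s₁=6.725, n₁=22
x̄₂=55.571, s₂=6.772, n₂=21
s_p² = [21·6.725² + 20·6.772²]/41 = 45.5356
SE = √(s_p²·(1/22+1/21)) = 2.0587
t = (53.091−55.571)/2.0587 = -1.2049
df = 41
p-value (two-sided) = 0.23515
At α=0.01: p ≥ α → fail to reject H₀

reject H₀: no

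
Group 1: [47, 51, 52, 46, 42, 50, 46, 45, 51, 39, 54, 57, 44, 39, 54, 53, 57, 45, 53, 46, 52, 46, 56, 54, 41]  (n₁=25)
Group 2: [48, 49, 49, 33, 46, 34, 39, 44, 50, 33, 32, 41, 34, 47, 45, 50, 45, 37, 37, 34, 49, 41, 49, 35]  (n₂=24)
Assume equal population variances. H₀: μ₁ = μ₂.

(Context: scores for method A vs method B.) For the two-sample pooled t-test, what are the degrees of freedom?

df = n₁ + n₂ − 2 = 25 + 24 − 2 = 47

degrees of freedom = 47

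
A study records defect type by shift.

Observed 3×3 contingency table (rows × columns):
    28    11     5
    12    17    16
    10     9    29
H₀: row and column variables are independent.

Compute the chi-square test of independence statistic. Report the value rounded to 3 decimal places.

test statistic = 31.660

Row totals [44, 45, 48], col totals [50, 37, 50], n=137
χ² = (28−16.06)²/16.06 + (11−11.88)²/11.88 + (5−16.06)²/16.06 + (12−16.42)²/16.42 + (17−12.15)²/12.15 + (16−16.42)²/16.42 + (10−17.52)²/17.52 + (9−12.96)²/12.96 + (29−17.52)²/17.52 = 31.6599
df = 4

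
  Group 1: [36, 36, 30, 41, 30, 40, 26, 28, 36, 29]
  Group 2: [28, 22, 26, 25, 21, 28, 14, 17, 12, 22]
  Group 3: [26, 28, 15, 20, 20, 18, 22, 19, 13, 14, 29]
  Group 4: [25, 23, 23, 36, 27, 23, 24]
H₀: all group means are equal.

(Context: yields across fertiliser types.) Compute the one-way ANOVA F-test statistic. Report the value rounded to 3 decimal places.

test statistic = 12.191

Group means [33.20, 21.50, 20.36, 25.86], grand mean 25.053
SSB = Σnᵢ(x̄ᵢ−x̄)² = 1036.392; SSW = ΣΣ(x−x̄ᵢ)² = 963.503
MSB = 1036.392/3 = 345.4640; MSW = 963.503/34 = 28.3383
F = MSB/MSW = 12.1907
df = (3, 34)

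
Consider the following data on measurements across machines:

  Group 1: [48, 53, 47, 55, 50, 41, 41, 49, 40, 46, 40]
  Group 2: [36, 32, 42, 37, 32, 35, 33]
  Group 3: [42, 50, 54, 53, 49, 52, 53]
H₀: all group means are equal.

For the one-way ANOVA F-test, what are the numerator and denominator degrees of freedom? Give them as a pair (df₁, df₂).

degrees of freedom = [2, 22]

k = 3 groups, N = 25 total
df = (k−1, N−k) = (3−1, 25−3) = (2, 22)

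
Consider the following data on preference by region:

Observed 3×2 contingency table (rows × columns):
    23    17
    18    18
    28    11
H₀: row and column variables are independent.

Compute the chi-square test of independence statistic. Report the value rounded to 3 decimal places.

Row totals [40, 36, 39], col totals [69, 46], n=115
χ² = (23−24.00)²/24.00 + (17−16.00)²/16.00 + (18−21.60)²/21.60 + (18−14.40)²/14.40 + (28−23.40)²/23.40 + (11−15.60)²/15.60 = 3.8649
df = 2

test statistic = 3.865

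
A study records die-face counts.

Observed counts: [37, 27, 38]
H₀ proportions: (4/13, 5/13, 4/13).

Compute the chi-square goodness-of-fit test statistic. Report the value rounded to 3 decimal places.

test statistic = 6.212

n = 102; E_i = n·p_i = [31.38, 39.23, 31.38]
χ² = (37−31.38)²/31.38 + (27−39.23)²/39.23 + (38−31.38)²/31.38 = 6.2123
df = 2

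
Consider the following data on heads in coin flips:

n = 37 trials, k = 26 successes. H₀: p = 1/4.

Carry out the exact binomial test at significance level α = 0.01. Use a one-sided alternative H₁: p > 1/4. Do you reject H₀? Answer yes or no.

reject H₀: yes

Exact binomial: n=37, k=26, p₀=1/4=0.2500
P(X≥26) from Σ C(n,i)·p₀^i·(1−p₀)^(n−i)
p-value (one-sided, H₁ greater) = 0.00000
At α=0.01: p < α → reject H₀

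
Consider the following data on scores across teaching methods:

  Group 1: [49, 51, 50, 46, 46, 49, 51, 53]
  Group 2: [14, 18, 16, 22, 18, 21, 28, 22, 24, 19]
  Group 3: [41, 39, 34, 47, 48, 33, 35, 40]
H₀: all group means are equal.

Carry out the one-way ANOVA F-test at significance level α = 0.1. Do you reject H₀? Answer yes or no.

Group means [49.38, 20.20, 39.62], grand mean 35.154
SSB = Σnᵢ(x̄ᵢ−x̄)² = 4014.035; SSW = ΣΣ(x−x̄ᵢ)² = 415.350
MSB = 4014.035/2 = 2007.0173; MSW = 415.350/23 = 18.0587
F = MSB/MSW = 111.1386
df = (2, 23)
p-value (upper-tail) = 0.00000
At α=0.1: p < α → reject H₀

reject H₀: yes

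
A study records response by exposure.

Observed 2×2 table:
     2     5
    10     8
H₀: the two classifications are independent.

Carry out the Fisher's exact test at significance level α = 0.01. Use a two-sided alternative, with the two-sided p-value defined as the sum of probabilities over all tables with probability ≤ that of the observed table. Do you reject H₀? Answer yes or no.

Margins: r₁=7, r₂=18, c₁=12, c₂=13, n=25
p_obs = C(7,2)·C(18,10)/C(25,12); sum pmf over tables with pmf ≤ p_obs
p-value (two-sided) = 0.37826
At α=0.01: p ≥ α → fail to reject H₀

reject H₀: no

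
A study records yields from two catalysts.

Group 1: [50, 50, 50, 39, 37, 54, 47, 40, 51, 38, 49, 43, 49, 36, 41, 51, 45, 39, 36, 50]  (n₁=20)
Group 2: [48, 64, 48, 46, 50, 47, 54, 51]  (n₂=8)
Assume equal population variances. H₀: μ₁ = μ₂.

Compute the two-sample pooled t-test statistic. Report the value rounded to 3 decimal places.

test statistic = -2.515

x̄₁=44.750, s₁=5.981, n₁=20
x̄₂=51.000, s₂=5.831, n₂=8
s_p² = [19·5.981² + 7·5.831²]/26 = 35.2981
SE = √(s_p²·(1/20+1/8)) = 2.4854
t = (44.750−51.000)/2.4854 = -2.5147
df = 26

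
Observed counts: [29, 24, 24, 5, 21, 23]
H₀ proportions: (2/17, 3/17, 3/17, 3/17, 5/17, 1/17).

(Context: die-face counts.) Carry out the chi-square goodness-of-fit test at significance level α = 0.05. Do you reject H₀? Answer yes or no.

n = 126; E_i = n·p_i = [14.82, 22.24, 22.24, 22.24, 37.06, 7.41]
χ² = (29−14.82)²/14.82 + (24−22.24)²/22.24 + (24−22.24)²/22.24 + (5−22.24)²/22.24 + (21−37.06)²/37.06 + (23−7.41)²/7.41 = 66.9410
df = 5
p-value (upper-tail) = 0.00000
At α=0.05: p < α → reject H₀

reject H₀: yes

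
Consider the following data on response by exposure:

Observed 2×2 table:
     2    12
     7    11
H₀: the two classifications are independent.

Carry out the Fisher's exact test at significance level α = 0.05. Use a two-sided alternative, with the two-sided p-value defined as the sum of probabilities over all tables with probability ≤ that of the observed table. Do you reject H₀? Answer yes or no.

Margins: r₁=14, r₂=18, c₁=9, c₂=23, n=32
p_obs = C(14,2)·C(18,7)/C(32,9); sum pmf over tables with pmf ≤ p_obs
p-value (two-sided) = 0.23491
At α=0.05: p ≥ α → fail to reject H₀

reject H₀: no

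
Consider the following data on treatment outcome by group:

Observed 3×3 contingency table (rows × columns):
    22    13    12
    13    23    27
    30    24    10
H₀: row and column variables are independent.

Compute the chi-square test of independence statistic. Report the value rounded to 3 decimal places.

Row totals [47, 63, 64], col totals [65, 60, 49], n=174
χ² = (22−17.56)²/17.56 + (13−16.21)²/16.21 + (12−13.24)²/13.24 + (13−23.53)²/23.53 + (23−21.72)²/21.72 + (27−17.74)²/17.74 + (30−23.91)²/23.91 + (24−22.07)²/22.07 + (10−18.02)²/18.02 = 16.7888
df = 4

test statistic = 16.789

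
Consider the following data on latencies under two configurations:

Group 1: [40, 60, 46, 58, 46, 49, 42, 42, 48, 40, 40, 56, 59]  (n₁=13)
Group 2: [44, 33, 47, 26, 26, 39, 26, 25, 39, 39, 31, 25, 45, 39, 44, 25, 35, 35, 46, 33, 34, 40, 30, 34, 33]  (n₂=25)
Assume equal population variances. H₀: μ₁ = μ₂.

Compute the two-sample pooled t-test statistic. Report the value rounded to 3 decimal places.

x̄₁=48.154, s₁=7.647, n₁=13
x̄₂=34.920, s₂=7.112, n₂=25
s_p² = [12·7.647² + 24·7.112²]/36 = 53.2092
SE = √(s_p²·(1/13+1/25)) = 2.4943
t = (48.154−34.920)/2.4943 = 5.3057
df = 36

test statistic = 5.306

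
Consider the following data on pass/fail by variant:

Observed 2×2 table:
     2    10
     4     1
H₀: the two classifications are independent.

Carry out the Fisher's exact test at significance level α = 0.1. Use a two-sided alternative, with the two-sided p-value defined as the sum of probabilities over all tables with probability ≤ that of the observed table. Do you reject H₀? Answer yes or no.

Margins: r₁=12, r₂=5, c₁=6, c₂=11, n=17
p_obs = C(12,2)·C(5,4)/C(17,6); sum pmf over tables with pmf ≤ p_obs
p-value (two-sided) = 0.02763
At α=0.1: p < α → reject H₀

reject H₀: yes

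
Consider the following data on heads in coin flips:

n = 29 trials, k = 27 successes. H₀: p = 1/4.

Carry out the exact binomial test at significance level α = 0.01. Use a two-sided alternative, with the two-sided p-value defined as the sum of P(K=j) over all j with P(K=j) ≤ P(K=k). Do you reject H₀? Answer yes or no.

reject H₀: yes

Exact binomial: n=29, k=27, p₀=1/4=0.2500
P(X=j) = C(n,j)·p₀^j·(1−p₀)^(n−j); p = Σ P(X=j) over j with P(X=j) ≤ P(X=27)
p-value (two-sided) = 0.00000
At α=0.01: p < α → reject H₀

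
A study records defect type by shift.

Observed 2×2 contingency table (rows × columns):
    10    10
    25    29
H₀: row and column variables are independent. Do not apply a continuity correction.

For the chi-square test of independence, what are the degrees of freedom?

df = (r−1)(c−1) = (2−1)·(2−1) = 1

degrees of freedom = 1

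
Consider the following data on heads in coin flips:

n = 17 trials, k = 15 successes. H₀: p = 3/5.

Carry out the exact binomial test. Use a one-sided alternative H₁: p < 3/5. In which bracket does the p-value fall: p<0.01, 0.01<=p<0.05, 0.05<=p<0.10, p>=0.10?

p-value bracket: p>=0.10

Exact binomial: n=17, k=15, p₀=3/5=0.6000
P(X≤15) from Σ C(n,i)·p₀^i·(1−p₀)^(n−i)
p-value (one-sided, H₁ less) = 0.99791
→ bracket: p>=0.10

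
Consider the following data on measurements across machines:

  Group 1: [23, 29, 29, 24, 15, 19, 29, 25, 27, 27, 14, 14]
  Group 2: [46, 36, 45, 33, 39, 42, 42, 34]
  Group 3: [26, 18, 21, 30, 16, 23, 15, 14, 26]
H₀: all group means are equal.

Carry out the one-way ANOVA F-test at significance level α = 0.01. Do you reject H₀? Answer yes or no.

Group means [22.92, 39.62, 21.00], grand mean 26.931
SSB = Σnᵢ(x̄ᵢ−x̄)² = 1799.070; SSW = ΣΣ(x−x̄ᵢ)² = 810.792
MSB = 1799.070/2 = 899.5352; MSW = 810.792/26 = 31.1843
F = MSB/MSW = 28.8458
df = (2, 26)
p-value (upper-tail) = 0.00000
At α=0.01: p < α → reject H₀

reject H₀: yes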